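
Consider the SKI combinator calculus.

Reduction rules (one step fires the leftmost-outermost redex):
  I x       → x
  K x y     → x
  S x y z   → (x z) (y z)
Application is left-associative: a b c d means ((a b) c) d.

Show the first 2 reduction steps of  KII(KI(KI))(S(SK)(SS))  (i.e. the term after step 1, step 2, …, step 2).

  start: KII(KI(KI))(S(SK)(SS))
  [1] I(KI(KI))(S(SK)(SS))
  [2] KI(KI)(S(SK)(SS))

Answer: after 2 steps: KI(KI)(S(SK)(SS))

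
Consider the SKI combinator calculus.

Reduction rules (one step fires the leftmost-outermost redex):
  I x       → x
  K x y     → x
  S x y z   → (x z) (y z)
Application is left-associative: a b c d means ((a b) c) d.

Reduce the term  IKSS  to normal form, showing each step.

Answer: normal form = S  (in 2 steps)

Working:
  start: IKSS
  step 1: KSS
  step 2: S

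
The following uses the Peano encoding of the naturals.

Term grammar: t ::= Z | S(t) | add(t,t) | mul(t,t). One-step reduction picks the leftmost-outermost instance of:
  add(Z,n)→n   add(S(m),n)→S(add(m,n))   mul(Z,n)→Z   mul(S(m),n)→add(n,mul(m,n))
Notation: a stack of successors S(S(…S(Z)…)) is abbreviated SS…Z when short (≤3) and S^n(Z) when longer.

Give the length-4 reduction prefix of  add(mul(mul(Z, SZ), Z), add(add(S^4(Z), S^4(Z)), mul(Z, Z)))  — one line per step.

Answer: after 4 steps: add(S(add(SSSZ, S^4(Z))), mul(Z, Z))

Working:
  start: add(mul(mul(Z, SZ), Z), add(add(S^4(Z), S^4(Z)), mul(Z, Z)))
  [1] add(mul(Z, Z), add(add(S^4(Z), S^4(Z)), mul(Z, Z)))
  [2] add(Z, add(add(S^4(Z), S^4(Z)), mul(Z, Z)))
  [3] add(add(S^4(Z), S^4(Z)), mul(Z, Z))
  [4] add(S(add(SSSZ, S^4(Z))), mul(Z, Z))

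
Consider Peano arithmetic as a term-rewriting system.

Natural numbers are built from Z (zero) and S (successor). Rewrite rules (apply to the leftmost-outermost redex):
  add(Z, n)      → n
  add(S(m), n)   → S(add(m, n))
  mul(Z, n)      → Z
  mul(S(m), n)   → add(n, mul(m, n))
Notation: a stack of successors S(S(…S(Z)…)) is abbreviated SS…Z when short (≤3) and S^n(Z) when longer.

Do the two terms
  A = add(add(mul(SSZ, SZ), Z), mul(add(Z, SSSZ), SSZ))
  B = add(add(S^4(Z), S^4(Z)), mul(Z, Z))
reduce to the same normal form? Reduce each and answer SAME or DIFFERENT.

Term A:
  start: add(add(mul(SSZ, SZ), Z), mul(add(Z, SSSZ), SSZ))
  step 1: add(add(add(SZ, mul(SZ, SZ)), Z), mul(add(Z, SSSZ), SSZ))
  step 2: add(add(S(add(Z, mul(SZ, SZ))), Z), mul(add(Z, SSSZ), SSZ))
  step 3: add(S(add(add(Z, mul(SZ, SZ)), Z)), mul(add(Z, SSSZ), SSZ))
  step 4: S(add(add(add(Z, mul(SZ, SZ)), Z), mul(add(Z, SSSZ), SSZ)))
  step 5: S(add(add(mul(SZ, SZ), Z), mul(add(Z, SSSZ), SSZ)))
  step 6: S(add(add(add(SZ, mul(Z, SZ)), Z), mul(add(Z, SSSZ), SSZ)))
  step 7: S(add(add(S(add(Z, mul(Z, SZ))), Z), mul(add(Z, SSSZ), SSZ)))
  step 8: S(add(S(add(add(Z, mul(Z, SZ)), Z)), mul(add(Z, SSSZ), SSZ)))
  step 9: S(S(add(add(add(Z, mul(Z, SZ)), Z), mul(add(Z, SSSZ), SSZ))))
  step 10: S(S(add(add(mul(Z, SZ), Z), mul(add(Z, SSSZ), SSZ))))
  step 11: S(S(add(add(Z, Z), mul(add(Z, SSSZ), SSZ))))
  step 12: S(S(add(Z, mul(add(Z, SSSZ), SSZ))))
  step 13: S(S(mul(add(Z, SSSZ), SSZ)))
  step 14: S(S(mul(SSSZ, SSZ)))
  step 15: S(S(add(SSZ, mul(SSZ, SSZ))))
  step 16: S(S(S(add(SZ, mul(SSZ, SSZ)))))
  step 17: S(S(S(S(add(Z, mul(SSZ, SSZ))))))
  step 18: S(S(S(S(mul(SSZ, SSZ)))))
  step 19: S(S(S(S(add(SSZ, mul(SZ, SSZ))))))
  step 20: S(S(S(S(S(add(SZ, mul(SZ, SSZ)))))))
  step 21: S(S(S(S(S(S(add(Z, mul(SZ, SSZ))))))))
  step 22: S(S(S(S(S(S(mul(SZ, SSZ)))))))
  step 23: S(S(S(S(S(S(add(SSZ, mul(Z, SSZ))))))))
  step 24: S(S(S(S(S(S(S(add(SZ, mul(Z, SSZ)))))))))
  step 25: S(S(S(S(S(S(S(S(add(Z, mul(Z, SSZ))))))))))
  step 26: S(S(S(S(S(S(S(S(mul(Z, SSZ)))))))))
  step 27: S^8(Z)

Term B:
  start: add(add(S^4(Z), S^4(Z)), mul(Z, Z))
  step 1: add(S(add(SSSZ, S^4(Z))), mul(Z, Z))
  step 2: S(add(add(SSSZ, S^4(Z)), mul(Z, Z)))
  step 3: S(add(S(add(SSZ, S^4(Z))), mul(Z, Z)))
  step 4: S(S(add(add(SSZ, S^4(Z)), mul(Z, Z))))
  step 5: S(S(add(S(add(SZ, S^4(Z))), mul(Z, Z))))
  step 6: S(S(S(add(add(SZ, S^4(Z)), mul(Z, Z)))))
  step 7: S(S(S(add(S(add(Z, S^4(Z))), mul(Z, Z)))))
  step 8: S(S(S(S(add(add(Z, S^4(Z)), mul(Z, Z))))))
  step 9: S(S(S(S(add(S^4(Z), mul(Z, Z))))))
  step 10: S(S(S(S(S(add(SSSZ, mul(Z, Z)))))))
  step 11: S(S(S(S(S(S(add(SSZ, mul(Z, Z))))))))
  step 12: S(S(S(S(S(S(S(add(SZ, mul(Z, Z)))))))))
  step 13: S(S(S(S(S(S(S(S(add(Z, mul(Z, Z))))))))))
  step 14: S(S(S(S(S(S(S(S(mul(Z, Z)))))))))
  step 15: S^8(Z)

Answer: SAME — A ⇓ S^8(Z), B ⇓ S^8(Z)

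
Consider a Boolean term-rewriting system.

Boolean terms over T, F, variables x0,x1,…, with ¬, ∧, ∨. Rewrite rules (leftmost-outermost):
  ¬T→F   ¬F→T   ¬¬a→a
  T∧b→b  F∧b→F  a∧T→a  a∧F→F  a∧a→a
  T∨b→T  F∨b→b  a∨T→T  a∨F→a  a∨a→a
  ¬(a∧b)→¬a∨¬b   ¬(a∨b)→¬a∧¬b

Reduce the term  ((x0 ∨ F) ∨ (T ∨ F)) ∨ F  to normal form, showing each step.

  start: ((x0 ∨ F) ∨ (T ∨ F)) ∨ F
  [1] (x0 ∨ F) ∨ (T ∨ F)
  [2] x0 ∨ (T ∨ F)
  [3] x0 ∨ T
  [4] T

Answer: normal form = T  (in 4 steps)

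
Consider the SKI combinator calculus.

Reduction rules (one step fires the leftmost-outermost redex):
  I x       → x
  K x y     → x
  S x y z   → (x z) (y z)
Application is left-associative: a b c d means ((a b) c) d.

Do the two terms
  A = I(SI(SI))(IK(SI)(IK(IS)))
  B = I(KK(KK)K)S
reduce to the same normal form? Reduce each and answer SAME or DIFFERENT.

Answer: DIFFERENT — A ⇓ SI(SI(SI)), B ⇓ K

Reduction:
Term A:
  start: I(SI(SI))(IK(SI)(IK(IS)))
  →1  SI(SI)(IK(SI)(IK(IS)))
  →2  I(IK(SI)(IK(IS)))(SI(IK(SI)(IK(IS))))
  →3  IK(SI)(IK(IS))(SI(IK(SI)(IK(IS))))
  →4  K(SI)(IK(IS))(SI(IK(SI)(IK(IS))))
  →5  SI(SI(IK(SI)(IK(IS))))
  →6  SI(SI(K(SI)(IK(IS))))
  →7  SI(SI(SI))

Term B:
  start: I(KK(KK)K)S
  →1  KK(KK)KS
  →2  KKS
  →3  K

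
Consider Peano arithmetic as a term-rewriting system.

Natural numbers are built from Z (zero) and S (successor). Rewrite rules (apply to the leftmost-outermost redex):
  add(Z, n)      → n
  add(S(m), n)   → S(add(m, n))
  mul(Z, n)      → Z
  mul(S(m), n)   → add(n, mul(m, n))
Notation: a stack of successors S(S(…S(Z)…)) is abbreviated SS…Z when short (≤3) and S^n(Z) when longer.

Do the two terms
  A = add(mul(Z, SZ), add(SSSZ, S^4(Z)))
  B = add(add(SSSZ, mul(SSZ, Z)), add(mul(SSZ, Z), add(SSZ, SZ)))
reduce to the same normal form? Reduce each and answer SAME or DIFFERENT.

Term A:
  start: add(mul(Z, SZ), add(SSSZ, S^4(Z)))
  step 1: add(Z, add(SSSZ, S^4(Z)))
  step 2: add(SSSZ, S^4(Z))
  step 3: S(add(SSZ, S^4(Z)))
  step 4: S(S(add(SZ, S^4(Z))))
  step 5: S(S(S(add(Z, S^4(Z)))))
  step 6: S^7(Z)

Term B:
  start: add(add(SSSZ, mul(SSZ, Z)), add(mul(SSZ, Z), add(SSZ, SZ)))
  step 1: add(S(add(SSZ, mul(SSZ, Z))), add(mul(SSZ, Z), add(SSZ, SZ)))
  step 2: S(add(add(SSZ, mul(SSZ, Z)), add(mul(SSZ, Z), add(SSZ, SZ))))
  step 3: S(add(S(add(SZ, mul(SSZ, Z))), add(mul(SSZ, Z), add(SSZ, SZ))))
  step 4: S(S(add(add(SZ, mul(SSZ, Z)), add(mul(SSZ, Z), add(SSZ, SZ)))))
  step 5: S(S(add(S(add(Z, mul(SSZ, Z))), add(mul(SSZ, Z), add(SSZ, SZ)))))
  step 6: S(S(S(add(add(Z, mul(SSZ, Z)), add(mul(SSZ, Z), add(SSZ, SZ))))))
  step 7: S(S(S(add(mul(SSZ, Z), add(mul(SSZ, Z), add(SSZ, SZ))))))
  step 8: S(S(S(add(add(Z, mul(SZ, Z)), add(mul(SSZ, Z), add(SSZ, SZ))))))
  step 9: S(S(S(add(mul(SZ, Z), add(mul(SSZ, Z), add(SSZ, SZ))))))
  step 10: S(S(S(add(add(Z, mul(Z, Z)), add(mul(SSZ, Z), add(SSZ, SZ))))))
  step 11: S(S(S(add(mul(Z, Z), add(mul(SSZ, Z), add(SSZ, SZ))))))
  step 12: S(S(S(add(Z, add(mul(SSZ, Z), add(SSZ, SZ))))))
  step 13: S(S(S(add(mul(SSZ, Z), add(SSZ, SZ)))))
  step 14: S(S(S(add(add(Z, mul(SZ, Z)), add(SSZ, SZ)))))
  step 15: S(S(S(add(mul(SZ, Z), add(SSZ, SZ)))))
  step 16: S(S(S(add(add(Z, mul(Z, Z)), add(SSZ, SZ)))))
  step 17: S(S(S(add(mul(Z, Z), add(SSZ, SZ)))))
  step 18: S(S(S(add(Z, add(SSZ, SZ)))))
  step 19: S(S(S(add(SSZ, SZ))))
  step 20: S(S(S(S(add(SZ, SZ)))))
  step 21: S(S(S(S(S(add(Z, SZ))))))
  step 22: S^6(Z)

Answer: DIFFERENT — A ⇓ S^7(Z), B ⇓ S^6(Z)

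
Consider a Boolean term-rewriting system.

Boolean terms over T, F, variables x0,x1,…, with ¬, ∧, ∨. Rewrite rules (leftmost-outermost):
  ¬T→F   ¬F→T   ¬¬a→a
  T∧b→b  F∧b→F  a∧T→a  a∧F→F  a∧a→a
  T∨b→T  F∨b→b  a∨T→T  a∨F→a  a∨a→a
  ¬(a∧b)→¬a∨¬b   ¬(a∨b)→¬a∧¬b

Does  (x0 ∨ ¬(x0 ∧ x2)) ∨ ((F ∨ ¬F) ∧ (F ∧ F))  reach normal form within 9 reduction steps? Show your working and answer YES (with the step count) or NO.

  start: (x0 ∨ ¬(x0 ∧ x2)) ∨ ((F ∨ ¬F) ∧ (F ∧ F))
  [1] (x0 ∨ (¬x0 ∨ ¬x2)) ∨ ((F ∨ ¬F) ∧ (F ∧ F))
  [2] (x0 ∨ (¬x0 ∨ ¬x2)) ∨ (¬F ∧ (F ∧ F))
  [3] (x0 ∨ (¬x0 ∨ ¬x2)) ∨ (T ∧ (F ∧ F))
  [4] (x0 ∨ (¬x0 ∨ ¬x2)) ∨ (F ∧ F)
  [5] (x0 ∨ (¬x0 ∨ ¬x2)) ∨ F
  [6] x0 ∨ (¬x0 ∨ ¬x2)

Answer: YES — reaches normal form x0 ∨ (¬x0 ∨ ¬x2) in 6 ≤ 9 steps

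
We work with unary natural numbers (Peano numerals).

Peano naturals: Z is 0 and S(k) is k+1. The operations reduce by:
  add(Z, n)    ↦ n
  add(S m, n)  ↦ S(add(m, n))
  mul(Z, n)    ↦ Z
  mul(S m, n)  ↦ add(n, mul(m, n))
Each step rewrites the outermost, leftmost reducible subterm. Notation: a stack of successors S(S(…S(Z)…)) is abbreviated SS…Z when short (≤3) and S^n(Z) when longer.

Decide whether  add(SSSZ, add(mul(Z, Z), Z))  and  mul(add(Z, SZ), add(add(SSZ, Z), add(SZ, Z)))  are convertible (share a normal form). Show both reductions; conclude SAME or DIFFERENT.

Answer: SAME — A ⇓ SSSZ, B ⇓ SSSZ

Derivation:
Term A:
  start: add(SSSZ, add(mul(Z, Z), Z))
  →1  S(add(SSZ, add(mul(Z, Z), Z)))
  →2  S(S(add(SZ, add(mul(Z, Z), Z))))
  →3  S(S(S(add(Z, add(mul(Z, Z), Z)))))
  →4  S(S(S(add(mul(Z, Z), Z))))
  →5  S(S(S(add(Z, Z))))
  →6  SSSZ

Term B:
  start: mul(add(Z, SZ), add(add(SSZ, Z), add(SZ, Z)))
  →1  mul(SZ, add(add(SSZ, Z), add(SZ, Z)))
  →2  add(add(add(SSZ, Z), add(SZ, Z)), mul(Z, add(add(SSZ, Z), add(SZ, Z))))
  →3  add(add(S(add(SZ, Z)), add(SZ, Z)), mul(Z, add(add(SSZ, Z), add(SZ, Z))))
  →4  add(S(add(add(SZ, Z), add(SZ, Z))), mul(Z, add(add(SSZ, Z), add(SZ, Z))))
  →5  S(add(add(add(SZ, Z), add(SZ, Z)), mul(Z, add(add(SSZ, Z), add(SZ, Z)))))
  →6  S(add(add(S(add(Z, Z)), add(SZ, Z)), mul(Z, add(add(SSZ, Z), add(SZ, Z)))))
  →7  S(add(S(add(add(Z, Z), add(SZ, Z))), mul(Z, add(add(SSZ, Z), add(SZ, Z)))))
  →8  S(S(add(add(add(Z, Z), add(SZ, Z)), mul(Z, add(add(SSZ, Z), add(SZ, Z))))))
  →9  S(S(add(add(Z, add(SZ, Z)), mul(Z, add(add(SSZ, Z), add(SZ, Z))))))
  →10  S(S(add(add(SZ, Z), mul(Z, add(add(SSZ, Z), add(SZ, Z))))))
  →11  S(S(add(S(add(Z, Z)), mul(Z, add(add(SSZ, Z), add(SZ, Z))))))
  →12  S(S(S(add(add(Z, Z), mul(Z, add(add(SSZ, Z), add(SZ, Z)))))))
  →13  S(S(S(add(Z, mul(Z, add(add(SSZ, Z), add(SZ, Z)))))))
  →14  S(S(S(mul(Z, add(add(SSZ, Z), add(SZ, Z))))))
  →15  SSSZ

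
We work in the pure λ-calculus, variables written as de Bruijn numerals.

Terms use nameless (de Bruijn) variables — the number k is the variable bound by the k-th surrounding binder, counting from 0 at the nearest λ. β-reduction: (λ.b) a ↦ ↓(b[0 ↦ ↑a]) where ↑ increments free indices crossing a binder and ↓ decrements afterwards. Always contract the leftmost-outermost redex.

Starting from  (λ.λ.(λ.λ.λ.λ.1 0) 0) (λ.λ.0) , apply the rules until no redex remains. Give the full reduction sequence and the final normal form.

  start: (λ.λ.(λ.λ.λ.λ.1 0) 0) (λ.λ.0)
  [1] λ.(λ.λ.λ.λ.1 0) 0
  [2] λ.λ.λ.λ.1 0

Answer: normal form = λ.λ.λ.λ.1 0  (in 2 steps)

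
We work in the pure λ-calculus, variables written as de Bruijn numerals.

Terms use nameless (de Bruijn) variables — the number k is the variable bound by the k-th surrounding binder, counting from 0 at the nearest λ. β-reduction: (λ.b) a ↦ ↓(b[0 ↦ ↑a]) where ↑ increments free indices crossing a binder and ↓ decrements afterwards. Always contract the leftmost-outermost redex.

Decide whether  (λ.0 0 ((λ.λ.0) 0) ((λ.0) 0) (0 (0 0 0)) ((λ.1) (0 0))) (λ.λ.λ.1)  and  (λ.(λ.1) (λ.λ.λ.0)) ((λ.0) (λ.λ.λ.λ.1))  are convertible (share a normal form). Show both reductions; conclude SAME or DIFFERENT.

Term A:
  start: (λ.0 0 ((λ.λ.0) 0) ((λ.0) 0) (0 (0 0 0)) ((λ.1) (0 0))) (λ.λ.λ.1)
  [1] (λ.λ.λ.1) (λ.λ.λ.1) ((λ.λ.0) (λ.λ.λ.1)) ((λ.0) (λ.λ.λ.1)) ((λ.λ.λ.1) ((λ.λ.λ.1) (λ.λ.λ.1) (λ.λ.λ.1))) ((λ.λ.λ.λ.1) ((λ.λ.λ.1) (λ.λ.λ.1)))
  [2] (λ.λ.1) ((λ.λ.0) (λ.λ.λ.1)) ((λ.0) (λ.λ.λ.1)) ((λ.λ.λ.1) ((λ.λ.λ.1) (λ.λ.λ.1) (λ.λ.λ.1))) ((λ.λ.λ.λ.1) ((λ.λ.λ.1) (λ.λ.λ.1)))
  [3] (λ.(λ.λ.0) (λ.λ.λ.1)) ((λ.0) (λ.λ.λ.1)) ((λ.λ.λ.1) ((λ.λ.λ.1) (λ.λ.λ.1) (λ.λ.λ.1))) ((λ.λ.λ.λ.1) ((λ.λ.λ.1) (λ.λ.λ.1)))
  [4] (λ.λ.0) (λ.λ.λ.1) ((λ.λ.λ.1) ((λ.λ.λ.1) (λ.λ.λ.1) (λ.λ.λ.1))) ((λ.λ.λ.λ.1) ((λ.λ.λ.1) (λ.λ.λ.1)))
  [5] (λ.0) ((λ.λ.λ.1) ((λ.λ.λ.1) (λ.λ.λ.1) (λ.λ.λ.1))) ((λ.λ.λ.λ.1) ((λ.λ.λ.1) (λ.λ.λ.1)))
  [6] (λ.λ.λ.1) ((λ.λ.λ.1) (λ.λ.λ.1) (λ.λ.λ.1)) ((λ.λ.λ.λ.1) ((λ.λ.λ.1) (λ.λ.λ.1)))
  [7] (λ.λ.1) ((λ.λ.λ.λ.1) ((λ.λ.λ.1) (λ.λ.λ.1)))
  [8] λ.(λ.λ.λ.λ.1) ((λ.λ.λ.1) (λ.λ.λ.1))
  [9] λ.λ.λ.λ.1

Term B:
  start: (λ.(λ.1) (λ.λ.λ.0)) ((λ.0) (λ.λ.λ.λ.1))
  [1] (λ.(λ.0) (λ.λ.λ.λ.1)) (λ.λ.λ.0)
  [2] (λ.0) (λ.λ.λ.λ.1)
  [3] λ.λ.λ.λ.1

Answer: SAME — A ⇓ λ.λ.λ.λ.1, B ⇓ λ.λ.λ.λ.1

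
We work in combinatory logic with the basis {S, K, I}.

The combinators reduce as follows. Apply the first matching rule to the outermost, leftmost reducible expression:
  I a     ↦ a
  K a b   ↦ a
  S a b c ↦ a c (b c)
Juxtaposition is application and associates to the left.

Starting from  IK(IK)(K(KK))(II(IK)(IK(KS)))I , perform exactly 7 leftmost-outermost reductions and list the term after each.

Answer: after 7 steps: K(IK(KS))

Reduction:
  start: IK(IK)(K(KK))(II(IK)(IK(KS)))I
  →1  K(IK)(K(KK))(II(IK)(IK(KS)))I
  →2  IK(II(IK)(IK(KS)))I
  →3  K(II(IK)(IK(KS)))I
  →4  II(IK)(IK(KS))
  →5  I(IK)(IK(KS))
  →6  IK(IK(KS))
  →7  K(IK(KS))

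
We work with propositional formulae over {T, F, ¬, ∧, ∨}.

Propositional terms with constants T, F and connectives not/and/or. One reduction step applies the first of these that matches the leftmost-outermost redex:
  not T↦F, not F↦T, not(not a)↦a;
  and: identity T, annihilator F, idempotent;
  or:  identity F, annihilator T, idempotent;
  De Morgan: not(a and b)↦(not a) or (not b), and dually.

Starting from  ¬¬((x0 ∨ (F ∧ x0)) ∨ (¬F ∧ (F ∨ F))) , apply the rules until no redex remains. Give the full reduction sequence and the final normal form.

  start: ¬¬((x0 ∨ (F ∧ x0)) ∨ (¬F ∧ (F ∨ F)))
  →1  (x0 ∨ (F ∧ x0)) ∨ (¬F ∧ (F ∨ F))
  →2  (x0 ∨ F) ∨ (¬F ∧ (F ∨ F))
  →3  x0 ∨ (¬F ∧ (F ∨ F))
  →4  x0 ∨ (T ∧ (F ∨ F))
  →5  x0 ∨ (F ∨ F)
  →6  x0 ∨ F
  →7  x0

Answer: normal form = x0  (in 7 steps)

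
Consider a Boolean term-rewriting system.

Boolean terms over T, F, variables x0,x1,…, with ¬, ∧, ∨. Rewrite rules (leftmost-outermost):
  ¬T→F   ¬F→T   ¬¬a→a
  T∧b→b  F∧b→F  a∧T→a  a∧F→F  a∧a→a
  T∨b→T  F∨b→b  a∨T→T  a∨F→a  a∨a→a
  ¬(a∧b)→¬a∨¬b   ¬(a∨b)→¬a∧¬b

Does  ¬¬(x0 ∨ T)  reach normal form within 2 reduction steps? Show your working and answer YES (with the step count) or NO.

  start: ¬¬(x0 ∨ T)
  →1  x0 ∨ T
  →2  T

Answer: YES — reaches normal form T in 2 ≤ 2 steps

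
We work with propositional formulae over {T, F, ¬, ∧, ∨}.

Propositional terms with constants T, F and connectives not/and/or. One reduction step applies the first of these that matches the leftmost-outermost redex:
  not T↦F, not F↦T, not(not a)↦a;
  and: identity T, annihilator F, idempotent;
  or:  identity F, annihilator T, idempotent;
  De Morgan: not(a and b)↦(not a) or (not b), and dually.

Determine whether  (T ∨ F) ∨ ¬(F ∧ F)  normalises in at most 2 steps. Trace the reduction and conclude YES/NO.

Answer: YES — reaches normal form T in 2 ≤ 2 steps

Derivation:
  start: (T ∨ F) ∨ ¬(F ∧ F)
  →1  T ∨ ¬(F ∧ F)
  →2  T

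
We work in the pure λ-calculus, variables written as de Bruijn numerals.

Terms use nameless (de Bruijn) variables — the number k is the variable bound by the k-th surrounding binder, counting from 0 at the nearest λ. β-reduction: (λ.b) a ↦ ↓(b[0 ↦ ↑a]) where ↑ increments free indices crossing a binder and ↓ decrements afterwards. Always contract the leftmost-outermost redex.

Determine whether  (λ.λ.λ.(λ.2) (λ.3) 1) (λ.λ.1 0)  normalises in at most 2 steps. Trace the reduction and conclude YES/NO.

Answer: YES — reaches normal form λ.λ.1 1 in 2 ≤ 2 steps

Derivation:
  start: (λ.λ.λ.(λ.2) (λ.3) 1) (λ.λ.1 0)
  step 1: λ.λ.(λ.2) (λ.λ.λ.1 0) 1
  step 2: λ.λ.1 1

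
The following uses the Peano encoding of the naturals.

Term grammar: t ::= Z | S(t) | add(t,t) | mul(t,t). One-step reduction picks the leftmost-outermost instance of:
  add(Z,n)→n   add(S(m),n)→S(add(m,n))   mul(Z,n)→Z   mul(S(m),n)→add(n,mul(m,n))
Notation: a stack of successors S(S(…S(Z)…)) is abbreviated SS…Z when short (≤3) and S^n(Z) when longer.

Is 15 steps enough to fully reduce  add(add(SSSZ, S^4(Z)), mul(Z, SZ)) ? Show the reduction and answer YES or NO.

  start: add(add(SSSZ, S^4(Z)), mul(Z, SZ))
  →1  add(S(add(SSZ, S^4(Z))), mul(Z, SZ))
  →2  S(add(add(SSZ, S^4(Z)), mul(Z, SZ)))
  →3  S(add(S(add(SZ, S^4(Z))), mul(Z, SZ)))
  →4  S(S(add(add(SZ, S^4(Z)), mul(Z, SZ))))
  →5  S(S(add(S(add(Z, S^4(Z))), mul(Z, SZ))))
  →6  S(S(S(add(add(Z, S^4(Z)), mul(Z, SZ)))))
  →7  S(S(S(add(S^4(Z), mul(Z, SZ)))))
  →8  S(S(S(S(add(SSSZ, mul(Z, SZ))))))
  →9  S(S(S(S(S(add(SSZ, mul(Z, SZ)))))))
  →10  S(S(S(S(S(S(add(SZ, mul(Z, SZ))))))))
  →11  S(S(S(S(S(S(S(add(Z, mul(Z, SZ)))))))))
  →12  S(S(S(S(S(S(S(mul(Z, SZ))))))))
  →13  S^7(Z)

Answer: YES — reaches normal form S^7(Z) in 13 ≤ 15 steps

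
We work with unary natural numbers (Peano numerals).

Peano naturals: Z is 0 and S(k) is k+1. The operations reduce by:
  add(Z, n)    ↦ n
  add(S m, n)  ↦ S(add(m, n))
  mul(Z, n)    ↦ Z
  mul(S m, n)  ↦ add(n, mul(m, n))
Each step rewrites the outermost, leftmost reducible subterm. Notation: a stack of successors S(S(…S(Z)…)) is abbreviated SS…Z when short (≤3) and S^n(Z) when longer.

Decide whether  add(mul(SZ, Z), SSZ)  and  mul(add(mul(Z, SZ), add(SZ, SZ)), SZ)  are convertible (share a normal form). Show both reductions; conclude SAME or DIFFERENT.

Term A:
  start: add(mul(SZ, Z), SSZ)
  step 1: add(add(Z, mul(Z, Z)), SSZ)
  step 2: add(mul(Z, Z), SSZ)
  step 3: add(Z, SSZ)
  step 4: SSZ

Term B:
  start: mul(add(mul(Z, SZ), add(SZ, SZ)), SZ)
  step 1: mul(add(Z, add(SZ, SZ)), SZ)
  step 2: mul(add(SZ, SZ), SZ)
  step 3: mul(S(add(Z, SZ)), SZ)
  step 4: add(SZ, mul(add(Z, SZ), SZ))
  step 5: S(add(Z, mul(add(Z, SZ), SZ)))
  step 6: S(mul(add(Z, SZ), SZ))
  step 7: S(mul(SZ, SZ))
  step 8: S(add(SZ, mul(Z, SZ)))
  step 9: S(S(add(Z, mul(Z, SZ))))
  step 10: S(S(mul(Z, SZ)))
  step 11: SSZ

Answer: SAME — A ⇓ SSZ, B ⇓ SSZ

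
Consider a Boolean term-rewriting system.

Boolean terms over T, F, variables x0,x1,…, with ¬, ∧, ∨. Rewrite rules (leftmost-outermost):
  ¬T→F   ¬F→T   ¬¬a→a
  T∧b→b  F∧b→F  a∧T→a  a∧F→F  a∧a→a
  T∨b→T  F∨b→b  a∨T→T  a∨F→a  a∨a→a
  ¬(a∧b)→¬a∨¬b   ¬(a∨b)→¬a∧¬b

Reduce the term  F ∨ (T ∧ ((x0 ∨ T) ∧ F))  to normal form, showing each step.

Answer: normal form = F  (in 3 steps)

Working:
  start: F ∨ (T ∧ ((x0 ∨ T) ∧ F))
  [1] T ∧ ((x0 ∨ T) ∧ F)
  [2] (x0 ∨ T) ∧ F
  [3] F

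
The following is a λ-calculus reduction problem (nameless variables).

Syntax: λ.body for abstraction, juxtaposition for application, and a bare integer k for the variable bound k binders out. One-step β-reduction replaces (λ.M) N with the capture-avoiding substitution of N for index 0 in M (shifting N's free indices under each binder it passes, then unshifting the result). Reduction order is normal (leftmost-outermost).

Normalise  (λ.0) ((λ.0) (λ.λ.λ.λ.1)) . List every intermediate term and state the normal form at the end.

  start: (λ.0) ((λ.0) (λ.λ.λ.λ.1))
  step 1: (λ.0) (λ.λ.λ.λ.1)
  step 2: λ.λ.λ.λ.1

Answer: normal form = λ.λ.λ.λ.1  (in 2 steps)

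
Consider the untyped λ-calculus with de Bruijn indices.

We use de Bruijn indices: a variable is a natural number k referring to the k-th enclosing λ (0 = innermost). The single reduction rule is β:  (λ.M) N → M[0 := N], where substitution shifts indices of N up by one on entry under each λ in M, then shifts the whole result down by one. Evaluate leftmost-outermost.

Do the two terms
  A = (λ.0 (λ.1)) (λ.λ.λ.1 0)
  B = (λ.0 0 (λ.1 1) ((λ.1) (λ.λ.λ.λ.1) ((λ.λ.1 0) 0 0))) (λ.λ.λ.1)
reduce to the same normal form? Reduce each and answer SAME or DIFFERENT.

Answer: DIFFERENT — A ⇓ λ.λ.1 0, B ⇓ λ.λ.λ.1

Derivation:
Term A:
  start: (λ.0 (λ.1)) (λ.λ.λ.1 0)
  step 1: (λ.λ.λ.1 0) (λ.λ.λ.λ.1 0)
  step 2: λ.λ.1 0

Term B:
  start: (λ.0 0 (λ.1 1) ((λ.1) (λ.λ.λ.λ.1) ((λ.λ.1 0) 0 0))) (λ.λ.λ.1)
  step 1: (λ.λ.λ.1) (λ.λ.λ.1) (λ.(λ.λ.λ.1) (λ.λ.λ.1)) ((λ.λ.λ.λ.1) (λ.λ.λ.λ.1) ((λ.λ.1 0) (λ.λ.λ.1) (λ.λ.λ.1)))
  step 2: (λ.λ.1) (λ.(λ.λ.λ.1) (λ.λ.λ.1)) ((λ.λ.λ.λ.1) (λ.λ.λ.λ.1) ((λ.λ.1 0) (λ.λ.λ.1) (λ.λ.λ.1)))
  step 3: (λ.λ.(λ.λ.λ.1) (λ.λ.λ.1)) ((λ.λ.λ.λ.1) (λ.λ.λ.λ.1) ((λ.λ.1 0) (λ.λ.λ.1) (λ.λ.λ.1)))
  step 4: λ.(λ.λ.λ.1) (λ.λ.λ.1)
  step 5: λ.λ.λ.1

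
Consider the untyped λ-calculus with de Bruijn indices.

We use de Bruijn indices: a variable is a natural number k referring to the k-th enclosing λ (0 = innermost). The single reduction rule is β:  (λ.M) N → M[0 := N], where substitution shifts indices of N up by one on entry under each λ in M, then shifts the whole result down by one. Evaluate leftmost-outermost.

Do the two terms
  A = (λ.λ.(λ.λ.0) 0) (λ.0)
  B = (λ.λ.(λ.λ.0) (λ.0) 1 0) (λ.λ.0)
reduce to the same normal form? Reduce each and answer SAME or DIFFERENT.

Answer: SAME — A ⇓ λ.λ.0, B ⇓ λ.λ.0

Derivation:
Term A:
  start: (λ.λ.(λ.λ.0) 0) (λ.0)
  →1  λ.(λ.λ.0) 0
  →2  λ.λ.0

Term B:
  start: (λ.λ.(λ.λ.0) (λ.0) 1 0) (λ.λ.0)
  →1  λ.(λ.λ.0) (λ.0) (λ.λ.0) 0
  →2  λ.(λ.0) (λ.λ.0) 0
  →3  λ.(λ.λ.0) 0
  →4  λ.λ.0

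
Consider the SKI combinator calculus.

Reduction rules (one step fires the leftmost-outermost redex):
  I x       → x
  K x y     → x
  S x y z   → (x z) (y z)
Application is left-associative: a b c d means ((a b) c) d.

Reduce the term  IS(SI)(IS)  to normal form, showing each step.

Answer: normal form = S(SI)S  (in 2 steps)

Derivation:
  start: IS(SI)(IS)
  step 1: S(SI)(IS)
  step 2: S(SI)S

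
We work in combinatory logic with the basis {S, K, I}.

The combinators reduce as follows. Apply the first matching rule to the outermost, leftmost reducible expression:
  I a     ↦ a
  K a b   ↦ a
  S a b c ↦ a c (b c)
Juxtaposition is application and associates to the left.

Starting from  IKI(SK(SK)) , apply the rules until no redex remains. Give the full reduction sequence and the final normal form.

Answer: normal form = I  (in 2 steps)

Reduction:
  start: IKI(SK(SK))
  [1] KI(SK(SK))
  [2] I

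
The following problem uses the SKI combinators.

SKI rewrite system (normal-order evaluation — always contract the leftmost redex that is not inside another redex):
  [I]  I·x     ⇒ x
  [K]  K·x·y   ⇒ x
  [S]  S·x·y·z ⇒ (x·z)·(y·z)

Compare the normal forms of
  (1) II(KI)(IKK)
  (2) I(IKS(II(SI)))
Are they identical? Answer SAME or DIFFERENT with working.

Term A:
  start: II(KI)(IKK)
  step 1: I(KI)(IKK)
  step 2: KI(IKK)
  step 3: I

Term B:
  start: I(IKS(II(SI)))
  step 1: IKS(II(SI))
  step 2: KS(II(SI))
  step 3: S

Answer: DIFFERENT — A ⇓ I, B ⇓ S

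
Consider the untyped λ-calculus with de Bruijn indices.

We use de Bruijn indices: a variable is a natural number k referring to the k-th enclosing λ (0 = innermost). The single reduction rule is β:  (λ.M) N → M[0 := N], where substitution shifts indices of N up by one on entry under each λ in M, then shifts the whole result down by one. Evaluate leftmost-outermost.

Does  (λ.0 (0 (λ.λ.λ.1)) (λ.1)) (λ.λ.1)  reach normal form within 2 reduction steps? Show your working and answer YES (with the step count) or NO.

  start: (λ.0 (0 (λ.λ.λ.1)) (λ.1)) (λ.λ.1)
  [1] (λ.λ.1) ((λ.λ.1) (λ.λ.λ.1)) (λ.λ.λ.1)
  [2] (λ.(λ.λ.1) (λ.λ.λ.1)) (λ.λ.λ.1)

Answer: NO — after 2 steps the term is (λ.(λ.λ.1) (λ.λ.λ.1)) (λ.λ.λ.1), not yet normal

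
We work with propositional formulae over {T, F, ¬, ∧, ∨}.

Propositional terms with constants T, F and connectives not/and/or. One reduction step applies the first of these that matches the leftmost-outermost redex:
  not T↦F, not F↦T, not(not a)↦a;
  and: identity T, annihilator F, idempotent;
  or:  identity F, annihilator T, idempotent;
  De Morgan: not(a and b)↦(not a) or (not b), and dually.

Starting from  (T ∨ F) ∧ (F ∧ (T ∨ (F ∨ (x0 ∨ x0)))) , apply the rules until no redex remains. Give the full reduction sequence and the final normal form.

Answer: normal form = F  (in 3 steps)

Derivation:
  start: (T ∨ F) ∧ (F ∧ (T ∨ (F ∨ (x0 ∨ x0))))
  step 1: T ∧ (F ∧ (T ∨ (F ∨ (x0 ∨ x0))))
  step 2: F ∧ (T ∨ (F ∨ (x0 ∨ x0)))
  step 3: F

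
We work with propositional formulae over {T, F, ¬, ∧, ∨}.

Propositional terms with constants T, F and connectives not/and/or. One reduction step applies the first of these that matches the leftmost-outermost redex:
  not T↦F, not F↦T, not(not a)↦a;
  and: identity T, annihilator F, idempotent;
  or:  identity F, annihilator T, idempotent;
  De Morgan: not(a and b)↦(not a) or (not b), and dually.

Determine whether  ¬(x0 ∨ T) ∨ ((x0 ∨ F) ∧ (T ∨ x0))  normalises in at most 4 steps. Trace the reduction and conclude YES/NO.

  start: ¬(x0 ∨ T) ∨ ((x0 ∨ F) ∧ (T ∨ x0))
  →1  (¬x0 ∧ ¬T) ∨ ((x0 ∨ F) ∧ (T ∨ x0))
  →2  (¬x0 ∧ F) ∨ ((x0 ∨ F) ∧ (T ∨ x0))
  →3  F ∨ ((x0 ∨ F) ∧ (T ∨ x0))
  →4  (x0 ∨ F) ∧ (T ∨ x0)

Answer: NO — after 4 steps the term is (x0 ∨ F) ∧ (T ∨ x0), not yet normal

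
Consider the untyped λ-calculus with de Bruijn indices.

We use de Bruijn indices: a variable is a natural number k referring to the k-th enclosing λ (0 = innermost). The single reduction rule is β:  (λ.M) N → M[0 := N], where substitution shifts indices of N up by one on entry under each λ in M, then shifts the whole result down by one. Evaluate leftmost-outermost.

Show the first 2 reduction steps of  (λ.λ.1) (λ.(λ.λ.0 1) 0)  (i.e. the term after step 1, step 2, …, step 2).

  start: (λ.λ.1) (λ.(λ.λ.0 1) 0)
  step 1: λ.λ.(λ.λ.0 1) 0
  step 2: λ.λ.λ.0 1

Answer: after 2 steps: λ.λ.λ.0 1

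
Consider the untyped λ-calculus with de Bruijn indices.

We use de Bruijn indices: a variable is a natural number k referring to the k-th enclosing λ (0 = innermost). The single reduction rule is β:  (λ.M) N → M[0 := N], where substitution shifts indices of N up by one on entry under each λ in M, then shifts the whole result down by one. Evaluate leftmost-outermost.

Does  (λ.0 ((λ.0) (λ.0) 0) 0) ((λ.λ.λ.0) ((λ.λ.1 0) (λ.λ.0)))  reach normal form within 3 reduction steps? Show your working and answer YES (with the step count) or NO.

Answer: NO — after 3 steps the term is (λ.0) ((λ.λ.λ.0) ((λ.λ.1 0) (λ.λ.0))), not yet normal

Reduction:
  start: (λ.0 ((λ.0) (λ.0) 0) 0) ((λ.λ.λ.0) ((λ.λ.1 0) (λ.λ.0)))
  step 1: (λ.λ.λ.0) ((λ.λ.1 0) (λ.λ.0)) ((λ.0) (λ.0) ((λ.λ.λ.0) ((λ.λ.1 0) (λ.λ.0)))) ((λ.λ.λ.0) ((λ.λ.1 0) (λ.λ.0)))
  step 2: (λ.λ.0) ((λ.0) (λ.0) ((λ.λ.λ.0) ((λ.λ.1 0) (λ.λ.0)))) ((λ.λ.λ.0) ((λ.λ.1 0) (λ.λ.0)))
  step 3: (λ.0) ((λ.λ.λ.0) ((λ.λ.1 0) (λ.λ.0)))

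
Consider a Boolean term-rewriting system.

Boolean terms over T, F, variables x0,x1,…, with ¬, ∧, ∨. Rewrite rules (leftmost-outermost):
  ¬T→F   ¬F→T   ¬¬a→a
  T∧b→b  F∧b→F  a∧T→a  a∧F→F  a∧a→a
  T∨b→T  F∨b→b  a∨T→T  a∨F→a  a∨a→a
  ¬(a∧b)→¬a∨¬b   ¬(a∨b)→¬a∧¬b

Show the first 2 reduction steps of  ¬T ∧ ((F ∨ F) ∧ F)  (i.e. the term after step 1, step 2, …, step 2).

Answer: after 2 steps: F

Reduction:
  start: ¬T ∧ ((F ∨ F) ∧ F)
  [1] F ∧ ((F ∨ F) ∧ F)
  [2] F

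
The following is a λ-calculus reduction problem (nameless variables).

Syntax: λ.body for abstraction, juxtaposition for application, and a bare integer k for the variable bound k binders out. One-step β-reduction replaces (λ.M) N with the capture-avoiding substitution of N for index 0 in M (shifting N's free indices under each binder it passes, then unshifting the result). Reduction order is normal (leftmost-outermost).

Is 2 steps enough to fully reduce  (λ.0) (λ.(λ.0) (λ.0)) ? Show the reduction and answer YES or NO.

  start: (λ.0) (λ.(λ.0) (λ.0))
  [1] λ.(λ.0) (λ.0)
  [2] λ.λ.0

Answer: YES — reaches normal form λ.λ.0 in 2 ≤ 2 steps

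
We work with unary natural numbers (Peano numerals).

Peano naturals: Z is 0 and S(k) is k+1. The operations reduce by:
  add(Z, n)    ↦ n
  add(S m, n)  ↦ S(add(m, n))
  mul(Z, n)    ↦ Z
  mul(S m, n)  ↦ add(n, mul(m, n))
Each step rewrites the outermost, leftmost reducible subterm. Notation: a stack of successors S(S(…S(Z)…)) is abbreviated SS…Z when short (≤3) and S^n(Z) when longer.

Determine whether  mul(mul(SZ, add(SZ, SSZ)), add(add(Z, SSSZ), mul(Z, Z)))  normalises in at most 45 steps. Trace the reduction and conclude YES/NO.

Answer: YES — reaches normal form S^9(Z) in 42 ≤ 45 steps

Working:
  start: mul(mul(SZ, add(SZ, SSZ)), add(add(Z, SSSZ), mul(Z, Z)))
  step 1: mul(add(add(SZ, SSZ), mul(Z, add(SZ, SSZ))), add(add(Z, SSSZ), mul(Z, Z)))
  step 2: mul(add(S(add(Z, SSZ)), mul(Z, add(SZ, SSZ))), add(add(Z, SSSZ), mul(Z, Z)))
  step 3: mul(S(add(add(Z, SSZ), mul(Z, add(SZ, SSZ)))), add(add(Z, SSSZ), mul(Z, Z)))
  step 4: add(add(add(Z, SSSZ), mul(Z, Z)), mul(add(add(Z, SSZ), mul(Z, add(SZ, SSZ))), add(add(Z, SSSZ), mul(Z, Z))))
  step 5: add(add(SSSZ, mul(Z, Z)), mul(add(add(Z, SSZ), mul(Z, add(SZ, SSZ))), add(add(Z, SSSZ), mul(Z, Z))))
  step 6: add(S(add(SSZ, mul(Z, Z))), mul(add(add(Z, SSZ), mul(Z, add(SZ, SSZ))), add(add(Z, SSSZ), mul(Z, Z))))
  step 7: S(add(add(SSZ, mul(Z, Z)), mul(add(add(Z, SSZ), mul(Z, add(SZ, SSZ))), add(add(Z, SSSZ), mul(Z, Z)))))
  step 8: S(add(S(add(SZ, mul(Z, Z))), mul(add(add(Z, SSZ), mul(Z, add(SZ, SSZ))), add(add(Z, SSSZ), mul(Z, Z)))))
  step 9: S(S(add(add(SZ, mul(Z, Z)), mul(add(add(Z, SSZ), mul(Z, add(SZ, SSZ))), add(add(Z, SSSZ), mul(Z, Z))))))
  step 10: S(S(add(S(add(Z, mul(Z, Z))), mul(add(add(Z, SSZ), mul(Z, add(SZ, SSZ))), add(add(Z, SSSZ), mul(Z, Z))))))
  step 11: S(S(S(add(add(Z, mul(Z, Z)), mul(add(add(Z, SSZ), mul(Z, add(SZ, SSZ))), add(add(Z, SSSZ), mul(Z, Z)))))))
  step 12: S(S(S(add(mul(Z, Z), mul(add(add(Z, SSZ), mul(Z, add(SZ, SSZ))), add(add(Z, SSSZ), mul(Z, Z)))))))
  step 13: S(S(S(add(Z, mul(add(add(Z, SSZ), mul(Z, add(SZ, SSZ))), add(add(Z, SSSZ), mul(Z, Z)))))))
  step 14: S(S(S(mul(add(add(Z, SSZ), mul(Z, add(SZ, SSZ))), add(add(Z, SSSZ), mul(Z, Z))))))
  step 15: S(S(S(mul(add(SSZ, mul(Z, add(SZ, SSZ))), add(add(Z, SSSZ), mul(Z, Z))))))
  step 16: S(S(S(mul(S(add(SZ, mul(Z, add(SZ, SSZ)))), add(add(Z, SSSZ), mul(Z, Z))))))
  step 17: S(S(S(add(add(add(Z, SSSZ), mul(Z, Z)), mul(add(SZ, mul(Z, add(SZ, SSZ))), add(add(Z, SSSZ), mul(Z, Z)))))))
  step 18: S(S(S(add(add(SSSZ, mul(Z, Z)), mul(add(SZ, mul(Z, add(SZ, SSZ))), add(add(Z, SSSZ), mul(Z, Z)))))))
  step 19: S(S(S(add(S(add(SSZ, mul(Z, Z))), mul(add(SZ, mul(Z, add(SZ, SSZ))), add(add(Z, SSSZ), mul(Z, Z)))))))
  step 20: S(S(S(S(add(add(SSZ, mul(Z, Z)), mul(add(SZ, mul(Z, add(SZ, SSZ))), add(add(Z, SSSZ), mul(Z, Z))))))))
  step 21: S(S(S(S(add(S(add(SZ, mul(Z, Z))), mul(add(SZ, mul(Z, add(SZ, SSZ))), add(add(Z, SSSZ), mul(Z, Z))))))))
  step 22: S(S(S(S(S(add(add(SZ, mul(Z, Z)), mul(add(SZ, mul(Z, add(SZ, SSZ))), add(add(Z, SSSZ), mul(Z, Z)))))))))
  step 23: S(S(S(S(S(add(S(add(Z, mul(Z, Z))), mul(add(SZ, mul(Z, add(SZ, SSZ))), add(add(Z, SSSZ), mul(Z, Z)))))))))
  step 24: S(S(S(S(S(S(add(add(Z, mul(Z, Z)), mul(add(SZ, mul(Z, add(SZ, SSZ))), add(add(Z, SSSZ), mul(Z, Z))))))))))
  step 25: S(S(S(S(S(S(add(mul(Z, Z), mul(add(SZ, mul(Z, add(SZ, SSZ))), add(add(Z, SSSZ), mul(Z, Z))))))))))
  step 26: S(S(S(S(S(S(add(Z, mul(add(SZ, mul(Z, add(SZ, SSZ))), add(add(Z, SSSZ), mul(Z, Z))))))))))
  step 27: S(S(S(S(S(S(mul(add(SZ, mul(Z, add(SZ, SSZ))), add(add(Z, SSSZ), mul(Z, Z)))))))))
  step 28: S(S(S(S(S(S(mul(S(add(Z, mul(Z, add(SZ, SSZ)))), add(add(Z, SSSZ), mul(Z, Z)))))))))
  step 29: S(S(S(S(S(S(add(add(add(Z, SSSZ), mul(Z, Z)), mul(add(Z, mul(Z, add(SZ, SSZ))), add(add(Z, SSSZ), mul(Z, Z))))))))))
  step 30: S(S(S(S(S(S(add(add(SSSZ, mul(Z, Z)), mul(add(Z, mul(Z, add(SZ, SSZ))), add(add(Z, SSSZ), mul(Z, Z))))))))))
  step 31: S(S(S(S(S(S(add(S(add(SSZ, mul(Z, Z))), mul(add(Z, mul(Z, add(SZ, SSZ))), add(add(Z, SSSZ), mul(Z, Z))))))))))
  step 32: S(S(S(S(S(S(S(add(add(SSZ, mul(Z, Z)), mul(add(Z, mul(Z, add(SZ, SSZ))), add(add(Z, SSSZ), mul(Z, Z)))))))))))
  step 33: S(S(S(S(S(S(S(add(S(add(SZ, mul(Z, Z))), mul(add(Z, mul(Z, add(SZ, SSZ))), add(add(Z, SSSZ), mul(Z, Z)))))))))))
  step 34: S(S(S(S(S(S(S(S(add(add(SZ, mul(Z, Z)), mul(add(Z, mul(Z, add(SZ, SSZ))), add(add(Z, SSSZ), mul(Z, Z))))))))))))
  step 35: S(S(S(S(S(S(S(S(add(S(add(Z, mul(Z, Z))), mul(add(Z, mul(Z, add(SZ, SSZ))), add(add(Z, SSSZ), mul(Z, Z))))))))))))
  step 36: S(S(S(S(S(S(S(S(S(add(add(Z, mul(Z, Z)), mul(add(Z, mul(Z, add(SZ, SSZ))), add(add(Z, SSSZ), mul(Z, Z)))))))))))))
  step 37: S(S(S(S(S(S(S(S(S(add(mul(Z, Z), mul(add(Z, mul(Z, add(SZ, SSZ))), add(add(Z, SSSZ), mul(Z, Z)))))))))))))
  step 38: S(S(S(S(S(S(S(S(S(add(Z, mul(add(Z, mul(Z, add(SZ, SSZ))), add(add(Z, SSSZ), mul(Z, Z)))))))))))))
  step 39: S(S(S(S(S(S(S(S(S(mul(add(Z, mul(Z, add(SZ, SSZ))), add(add(Z, SSSZ), mul(Z, Z))))))))))))
  step 40: S(S(S(S(S(S(S(S(S(mul(mul(Z, add(SZ, SSZ)), add(add(Z, SSSZ), mul(Z, Z))))))))))))
  step 41: S(S(S(S(S(S(S(S(S(mul(Z, add(add(Z, SSSZ), mul(Z, Z))))))))))))
  step 42: S^9(Z)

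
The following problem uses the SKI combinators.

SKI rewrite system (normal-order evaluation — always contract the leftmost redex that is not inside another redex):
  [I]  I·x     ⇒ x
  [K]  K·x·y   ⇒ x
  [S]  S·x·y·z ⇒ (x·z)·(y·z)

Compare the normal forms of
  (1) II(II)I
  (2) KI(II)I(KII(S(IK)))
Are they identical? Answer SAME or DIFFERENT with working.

Answer: DIFFERENT — A ⇓ I, B ⇓ SK

Working:
Term A:
  start: II(II)I
  step 1: I(II)I
  step 2: III
  step 3: II
  step 4: I

Term B:
  start: KI(II)I(KII(S(IK)))
  step 1: II(KII(S(IK)))
  step 2: I(KII(S(IK)))
  step 3: KII(S(IK))
  step 4: I(S(IK))
  step 5: S(IK)
  step 6: SK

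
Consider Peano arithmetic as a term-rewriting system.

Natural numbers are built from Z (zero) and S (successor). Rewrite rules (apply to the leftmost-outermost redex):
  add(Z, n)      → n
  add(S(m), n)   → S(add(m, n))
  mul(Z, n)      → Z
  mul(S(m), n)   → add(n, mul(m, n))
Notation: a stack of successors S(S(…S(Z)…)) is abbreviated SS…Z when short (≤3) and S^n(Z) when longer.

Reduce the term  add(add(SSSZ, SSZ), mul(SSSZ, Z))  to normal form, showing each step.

  start: add(add(SSSZ, SSZ), mul(SSSZ, Z))
  →1  add(S(add(SSZ, SSZ)), mul(SSSZ, Z))
  →2  S(add(add(SSZ, SSZ), mul(SSSZ, Z)))
  →3  S(add(S(add(SZ, SSZ)), mul(SSSZ, Z)))
  →4  S(S(add(add(SZ, SSZ), mul(SSSZ, Z))))
  →5  S(S(add(S(add(Z, SSZ)), mul(SSSZ, Z))))
  →6  S(S(S(add(add(Z, SSZ), mul(SSSZ, Z)))))
  →7  S(S(S(add(SSZ, mul(SSSZ, Z)))))
  →8  S(S(S(S(add(SZ, mul(SSSZ, Z))))))
  →9  S(S(S(S(S(add(Z, mul(SSSZ, Z)))))))
  →10  S(S(S(S(S(mul(SSSZ, Z))))))
  →11  S(S(S(S(S(add(Z, mul(SSZ, Z)))))))
  →12  S(S(S(S(S(mul(SSZ, Z))))))
  →13  S(S(S(S(S(add(Z, mul(SZ, Z)))))))
  →14  S(S(S(S(S(mul(SZ, Z))))))
  →15  S(S(S(S(S(add(Z, mul(Z, Z)))))))
  →16  S(S(S(S(S(mul(Z, Z))))))
  →17  S^5(Z)

Answer: normal form = S^5(Z)  (in 17 steps)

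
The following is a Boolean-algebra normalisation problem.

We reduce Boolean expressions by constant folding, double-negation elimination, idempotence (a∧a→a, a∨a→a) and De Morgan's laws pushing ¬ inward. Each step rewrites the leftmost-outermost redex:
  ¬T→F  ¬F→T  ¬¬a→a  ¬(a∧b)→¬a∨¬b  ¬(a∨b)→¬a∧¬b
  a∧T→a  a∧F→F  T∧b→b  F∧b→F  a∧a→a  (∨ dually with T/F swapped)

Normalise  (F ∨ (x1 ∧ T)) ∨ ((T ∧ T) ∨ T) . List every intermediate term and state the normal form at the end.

  start: (F ∨ (x1 ∧ T)) ∨ ((T ∧ T) ∨ T)
  step 1: (x1 ∧ T) ∨ ((T ∧ T) ∨ T)
  step 2: x1 ∨ ((T ∧ T) ∨ T)
  step 3: x1 ∨ T
  step 4: T

Answer: normal form = T  (in 4 steps)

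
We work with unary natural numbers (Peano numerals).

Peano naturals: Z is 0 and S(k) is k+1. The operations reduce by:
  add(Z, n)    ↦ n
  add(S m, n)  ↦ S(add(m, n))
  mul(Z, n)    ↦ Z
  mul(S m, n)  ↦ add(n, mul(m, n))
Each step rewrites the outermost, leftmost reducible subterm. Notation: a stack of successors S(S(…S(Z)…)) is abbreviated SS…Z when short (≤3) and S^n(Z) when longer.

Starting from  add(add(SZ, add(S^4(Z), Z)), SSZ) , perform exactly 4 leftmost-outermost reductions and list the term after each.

  start: add(add(SZ, add(S^4(Z), Z)), SSZ)
  [1] add(S(add(Z, add(S^4(Z), Z))), SSZ)
  [2] S(add(add(Z, add(S^4(Z), Z)), SSZ))
  [3] S(add(add(S^4(Z), Z), SSZ))
  [4] S(add(S(add(SSSZ, Z)), SSZ))

Answer: after 4 steps: S(add(S(add(SSSZ, Z)), SSZ))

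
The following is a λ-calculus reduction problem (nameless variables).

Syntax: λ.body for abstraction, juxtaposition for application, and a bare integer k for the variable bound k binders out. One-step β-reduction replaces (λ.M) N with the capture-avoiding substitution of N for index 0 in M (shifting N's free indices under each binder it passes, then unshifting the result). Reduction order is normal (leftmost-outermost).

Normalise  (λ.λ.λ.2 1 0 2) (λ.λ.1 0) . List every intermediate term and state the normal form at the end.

Answer: normal form = λ.λ.1 0 (λ.λ.1 0)  (in 3 steps)

Working:
  start: (λ.λ.λ.2 1 0 2) (λ.λ.1 0)
  [1] λ.λ.(λ.λ.1 0) 1 0 (λ.λ.1 0)
  [2] λ.λ.(λ.2 0) 0 (λ.λ.1 0)
  [3] λ.λ.1 0 (λ.λ.1 0)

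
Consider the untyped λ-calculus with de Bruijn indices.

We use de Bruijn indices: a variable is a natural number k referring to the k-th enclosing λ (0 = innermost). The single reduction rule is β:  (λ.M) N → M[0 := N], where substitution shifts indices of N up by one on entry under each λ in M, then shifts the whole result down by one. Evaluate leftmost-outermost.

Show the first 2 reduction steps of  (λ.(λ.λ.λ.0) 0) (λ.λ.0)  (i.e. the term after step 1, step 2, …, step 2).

  start: (λ.(λ.λ.λ.0) 0) (λ.λ.0)
  →1  (λ.λ.λ.0) (λ.λ.0)
  →2  λ.λ.0

Answer: after 2 steps: λ.λ.0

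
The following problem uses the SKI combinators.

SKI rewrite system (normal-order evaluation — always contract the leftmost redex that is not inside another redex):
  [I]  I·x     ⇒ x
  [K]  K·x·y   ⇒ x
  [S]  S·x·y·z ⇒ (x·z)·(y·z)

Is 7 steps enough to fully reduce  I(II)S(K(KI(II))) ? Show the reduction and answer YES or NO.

  start: I(II)S(K(KI(II)))
  →1  IIS(K(KI(II)))
  →2  IS(K(KI(II)))
  →3  S(K(KI(II)))
  →4  S(KI)

Answer: YES — reaches normal form S(KI) in 4 ≤ 7 steps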